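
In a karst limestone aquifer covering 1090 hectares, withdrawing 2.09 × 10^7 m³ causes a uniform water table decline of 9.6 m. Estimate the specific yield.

A = 1090 hectares = 1.09 × 10^7 m²
Sy = ΔV / (A × Δh) = 2.09 × 10^7 m³ / (1.09 × 10^7 m² × 9.6 m) = 0.1997

Sy ≈ 0.2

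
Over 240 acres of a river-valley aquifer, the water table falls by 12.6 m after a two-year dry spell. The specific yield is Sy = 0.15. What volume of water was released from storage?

A = 240 acres = 9.712 × 10^5 m²
ΔV = Sy × A × Δh = 0.15 × 9.712 × 10^5 m² × 12.6 m = 1.836 × 10^6 m³

ΔV ≈ 1.84 × 10^6 m³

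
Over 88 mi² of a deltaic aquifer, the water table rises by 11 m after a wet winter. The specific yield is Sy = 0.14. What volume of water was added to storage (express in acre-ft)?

ΔV ≈ 2.85 × 10^5 acre-ft

A = 88 mi² = 2.279 × 10^8 m²
ΔV = Sy × A × Δh = 0.14 × 2.279 × 10^8 m² × 11 m = 3.51 × 10^8 m³
ΔV = 3.51 × 10^8 m³ = 2.846 × 10^5 acre-ft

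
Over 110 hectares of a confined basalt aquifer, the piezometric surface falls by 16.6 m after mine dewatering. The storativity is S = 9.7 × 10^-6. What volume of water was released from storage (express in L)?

ΔV ≈ 1.77 × 10^5 L

A = 110 hectares = 1.1 × 10^6 m²
ΔV = S × A × Δh = 9.7 × 10^-6 × 1.1 × 10^6 m² × 16.6 m = 177.1 m³
ΔV = 177.1 m³ = 1.771 × 10^5 L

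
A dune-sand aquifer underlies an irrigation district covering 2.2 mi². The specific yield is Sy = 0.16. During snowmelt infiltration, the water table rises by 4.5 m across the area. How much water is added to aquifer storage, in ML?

ΔV ≈ 4100 ML

A = 2.2 mi² = 5.698 × 10^6 m²
ΔV = Sy × A × Δh = 0.16 × 5.698 × 10^6 m² × 4.5 m = 4.103 × 10^6 m³
ΔV = 4.103 × 10^6 m³ = 4103 ML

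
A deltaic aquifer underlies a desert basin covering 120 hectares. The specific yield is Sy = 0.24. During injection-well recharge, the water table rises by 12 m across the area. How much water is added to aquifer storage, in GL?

ΔV ≈ 3.46 GL

A = 120 hectares = 1.2 × 10^6 m²
ΔV = Sy × A × Δh = 0.24 × 1.2 × 10^6 m² × 12 m = 3.456 × 10^6 m³
ΔV = 3.456 × 10^6 m³ = 3.456 GL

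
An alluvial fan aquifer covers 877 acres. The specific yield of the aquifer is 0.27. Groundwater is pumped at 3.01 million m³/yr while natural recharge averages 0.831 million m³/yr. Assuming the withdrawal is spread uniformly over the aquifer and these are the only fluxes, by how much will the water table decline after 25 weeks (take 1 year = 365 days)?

Δh ≈ 1.09 m

A = 877 acres = 3.549 × 10^6 m²
Net abstraction = 3.01 − 0.831 = 2.179 million m³/yr
Q_net = 2.179 million m³/yr = 5970 m³/d
t = 25 weeks = 175 d
ΔV = Q × t = 5970 m³/d × 175 d = 1.045 × 10^6 m³
Δh = ΔV / (Sy × A) = 1.045 × 10^6 / (0.27 × 3.549 × 10^6) = 1.09 m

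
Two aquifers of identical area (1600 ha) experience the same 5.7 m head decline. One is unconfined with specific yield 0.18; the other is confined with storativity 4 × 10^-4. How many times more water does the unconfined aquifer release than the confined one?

A = 1600 ha = 1.6 × 10^7 m²
Unconfined: ΔV_u = Sy × A × Δh = 0.18 × 1.6 × 10^7 × 5.7 = 1.642 × 10^7 m³
Confined: ΔV_c = S × A × Δh = 4 × 10^-4 × 1.6 × 10^7 × 5.7 = 36480 m³
Ratio = ΔV_u / ΔV_c = Sy / S = 0.18 / 4 × 10^-4 = 450

ΔV_u / ΔV_c ≈ 450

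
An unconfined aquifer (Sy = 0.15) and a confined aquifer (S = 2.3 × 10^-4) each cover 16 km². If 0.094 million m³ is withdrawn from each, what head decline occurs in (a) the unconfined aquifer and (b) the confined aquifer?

Δh_u ≈ 0.0392 m; Δh_c ≈ 25.5 m

A = 16 km² = 1.6 × 10^7 m²
ΔV = 0.094 million m³ = 94000 m³
Unconfined: Δh_u = ΔV/(Sy·A) = 94000/(0.15 × 1.6 × 10^7) = 0.03917 m
Confined: Δh_c = ΔV/(S·A) = 94000/(2.3 × 10^-4 × 1.6 × 10^7) = 25.54 m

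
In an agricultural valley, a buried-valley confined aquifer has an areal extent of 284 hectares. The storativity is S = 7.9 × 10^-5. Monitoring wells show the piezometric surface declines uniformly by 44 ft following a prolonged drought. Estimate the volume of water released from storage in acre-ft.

A = 284 hectares = 2.84 × 10^6 m²
Δh = 44 ft = 13.41 m
ΔV = S × A × Δh = 7.9 × 10^-5 × 2.84 × 10^6 m² × 13.41 m = 3009 m³
ΔV = 3009 m³ = 2.439 acre-ft

ΔV ≈ 2.44 acre-ft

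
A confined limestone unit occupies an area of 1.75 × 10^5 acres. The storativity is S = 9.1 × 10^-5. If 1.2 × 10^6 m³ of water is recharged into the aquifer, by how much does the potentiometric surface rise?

Δh ≈ 18.6 m

A = 1.75 × 10^5 acres = 7.082 × 10^8 m²
Δh = ΔV / (S × A) = 1.2 × 10^6 m³ / (9.1 × 10^-5 × 7.082 × 10^8 m²) = 18.62 m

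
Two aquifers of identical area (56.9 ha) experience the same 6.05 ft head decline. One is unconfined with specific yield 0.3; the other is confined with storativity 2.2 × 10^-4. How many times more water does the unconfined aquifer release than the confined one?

A = 56.9 ha = 5.69 × 10^5 m²
Δh = 6.05 ft = 1.844 m
Unconfined: ΔV_u = Sy × A × Δh = 0.3 × 5.69 × 10^5 × 1.844 = 3.148 × 10^5 m³
Confined: ΔV_c = S × A × Δh = 2.2 × 10^-4 × 5.69 × 10^5 × 1.844 = 230.8 m³
Ratio = ΔV_u / ΔV_c = Sy / S = 0.3 / 2.2 × 10^-4 = 1364

ΔV_u / ΔV_c ≈ 1360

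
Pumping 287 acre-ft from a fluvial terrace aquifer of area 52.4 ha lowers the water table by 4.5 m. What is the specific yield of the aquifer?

A = 52.4 ha = 5.24 × 10^5 m²
ΔV = 287 acre-ft = 3.54 × 10^5 m³
Sy = ΔV / (A × Δh) = 3.54 × 10^5 m³ / (5.24 × 10^5 m² × 4.5 m) = 0.1501

Sy ≈ 0.15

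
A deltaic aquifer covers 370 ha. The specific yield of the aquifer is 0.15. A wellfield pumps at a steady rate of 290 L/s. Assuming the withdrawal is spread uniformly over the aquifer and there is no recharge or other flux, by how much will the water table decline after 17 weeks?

Δh ≈ 5.37 m

A = 370 ha = 3.7 × 10^6 m²
Q = 290 L/s = 25060 m³/d
t = 17 weeks = 119 d
ΔV = Q × t = 25060 m³/d × 119 d = 2.982 × 10^6 m³
Δh = ΔV / (Sy × A) = 2.982 × 10^6 / (0.15 × 3.7 × 10^6) = 5.372 m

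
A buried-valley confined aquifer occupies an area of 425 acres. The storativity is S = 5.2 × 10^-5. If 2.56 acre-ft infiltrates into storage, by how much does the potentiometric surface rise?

Δh ≈ 35.3 m

A = 425 acres = 1.72 × 10^6 m²
ΔV = 2.56 acre-ft = 3158 m³
Δh = ΔV / (S × A) = 3158 m³ / (5.2 × 10^-5 × 1.72 × 10^6 m²) = 35.31 m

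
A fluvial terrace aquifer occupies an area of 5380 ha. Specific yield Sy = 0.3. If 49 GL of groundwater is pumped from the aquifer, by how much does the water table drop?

Δh ≈ 3.04 m

A = 5380 ha = 5.38 × 10^7 m²
ΔV = 49 GL = 4.9 × 10^7 m³
Δh = ΔV / (Sy × A) = 4.9 × 10^7 m³ / (0.3 × 5.38 × 10^7 m²) = 3.036 m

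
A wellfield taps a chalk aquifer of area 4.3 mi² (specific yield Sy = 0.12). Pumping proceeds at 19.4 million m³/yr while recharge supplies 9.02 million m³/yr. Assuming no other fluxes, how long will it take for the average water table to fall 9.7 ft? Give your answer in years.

t ≈ 0.381 years

A = 4.3 mi² = 1.114 × 10^7 m²
Δh = 9.7 ft = 2.957 m
ΔV = Sy × A × Δh = 0.12 × 1.114 × 10^7 × 2.957 = 3.951 × 10^6 m³
Net withdrawal = 19.4 − 9.02 = 10.38 million m³/yr = 28440 m³/d
t = ΔV / Q = 3.951 × 10^6 m³ / 28440 m³/d = 138.9 d
t = 138.9 d ≈ 0.3807 years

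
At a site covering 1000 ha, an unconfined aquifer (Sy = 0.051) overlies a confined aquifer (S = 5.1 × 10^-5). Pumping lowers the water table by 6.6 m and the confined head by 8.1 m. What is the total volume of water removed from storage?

A = 1000 ha = 1 × 10^7 m²
Unconfined: ΔV_u = Sy × A × Δh_u = 0.051 × 1 × 10^7 × 6.6 = 3.366 × 10^6 m³
Confined: ΔV_c = S × A × Δh_c = 5.1 × 10^-5 × 1 × 10^7 × 8.1 = 4131 m³
Total ΔV = 3.366 × 10^6 + 4131 = 3.37 × 10^6 m³

ΔV ≈ 3.37 × 10^6 m³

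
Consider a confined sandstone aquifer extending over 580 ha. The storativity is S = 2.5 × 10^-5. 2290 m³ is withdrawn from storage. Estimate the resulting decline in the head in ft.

A = 580 ha = 5.8 × 10^6 m²
Δh = ΔV / (S × A) = 2290 m³ / (2.5 × 10^-5 × 5.8 × 10^6 m²) = 15.79 m
Δh = 15.79 m = 51.81 ft

Δh ≈ 51.8 ft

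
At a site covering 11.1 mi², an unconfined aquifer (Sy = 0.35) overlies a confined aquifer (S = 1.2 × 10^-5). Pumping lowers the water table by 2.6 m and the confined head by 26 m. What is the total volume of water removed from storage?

A = 11.1 mi² = 2.875 × 10^7 m²
Unconfined: ΔV_u = Sy × A × Δh_u = 0.35 × 2.875 × 10^7 × 2.6 = 2.616 × 10^7 m³
Confined: ΔV_c = S × A × Δh_c = 1.2 × 10^-5 × 2.875 × 10^7 × 26 = 8970 m³
Total ΔV = 2.616 × 10^7 + 8970 = 2.617 × 10^7 m³

ΔV ≈ 2.62 × 10^7 m³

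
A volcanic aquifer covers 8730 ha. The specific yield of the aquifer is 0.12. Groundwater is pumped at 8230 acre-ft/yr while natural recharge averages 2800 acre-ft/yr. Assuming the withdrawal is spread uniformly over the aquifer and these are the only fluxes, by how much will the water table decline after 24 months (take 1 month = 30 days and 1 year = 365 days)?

Δh ≈ 1.26 m

A = 8730 ha = 8.73 × 10^7 m²
Net abstraction = 8230 − 2800 = 5430 acre-ft/yr
Q_net = 5430 acre-ft/yr = 18350 m³/d
t = 24 months = 720 d
ΔV = Q × t = 18350 m³/d × 720 d = 1.321 × 10^7 m³
Δh = ΔV / (Sy × A) = 1.321 × 10^7 / (0.12 × 8.73 × 10^7) = 1.261 m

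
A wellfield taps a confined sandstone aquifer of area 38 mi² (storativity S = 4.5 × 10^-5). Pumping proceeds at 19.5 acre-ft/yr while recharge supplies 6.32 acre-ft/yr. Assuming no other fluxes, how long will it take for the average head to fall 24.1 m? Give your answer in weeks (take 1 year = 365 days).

t ≈ 342 weeks

A = 38 mi² = 9.842 × 10^7 m²
ΔV = S × A × Δh = 4.5 × 10^-5 × 9.842 × 10^7 × 24.1 = 1.067 × 10^5 m³
Net withdrawal = 19.5 − 6.32 = 13.18 acre-ft/yr = 44.54 m³/d
t = ΔV / Q = 1.067 × 10^5 m³ / 44.54 m³/d = 2396 d
t = 2396 d ≈ 342.3 weeks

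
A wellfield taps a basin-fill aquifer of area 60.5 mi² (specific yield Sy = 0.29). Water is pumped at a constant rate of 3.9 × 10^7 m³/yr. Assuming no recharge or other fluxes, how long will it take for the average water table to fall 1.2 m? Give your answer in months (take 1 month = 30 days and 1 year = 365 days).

t ≈ 17 months

A = 60.5 mi² = 1.567 × 10^8 m²
ΔV = Sy × A × Δh = 0.29 × 1.567 × 10^8 × 1.2 = 5.453 × 10^7 m³
Q = 3.9 × 10^7 m³/yr = 1.068 × 10^5 m³/d
t = ΔV / Q = 5.453 × 10^7 m³ / 1.068 × 10^5 m³/d = 510.3 d
t = 510.3 d ≈ 17.01 months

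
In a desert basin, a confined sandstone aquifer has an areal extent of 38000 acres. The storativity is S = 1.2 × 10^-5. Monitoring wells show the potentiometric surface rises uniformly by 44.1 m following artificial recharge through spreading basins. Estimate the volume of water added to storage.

ΔV ≈ 81400 m³

A = 38000 acres = 1.538 × 10^8 m²
ΔV = S × A × Δh = 1.2 × 10^-5 × 1.538 × 10^8 m² × 44.1 m = 81380 m³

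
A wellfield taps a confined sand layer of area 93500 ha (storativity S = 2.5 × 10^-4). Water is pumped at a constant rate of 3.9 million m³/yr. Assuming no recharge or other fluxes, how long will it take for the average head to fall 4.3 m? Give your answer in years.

A = 93500 ha = 9.35 × 10^8 m²
ΔV = S × A × Δh = 2.5 × 10^-4 × 9.35 × 10^8 × 4.3 = 1.005 × 10^6 m³
Q = 3.9 million m³/yr = 10680 m³/d
t = ΔV / Q = 1.005 × 10^6 m³ / 10680 m³/d = 94.07 d
t = 94.07 d ≈ 0.2577 years

t ≈ 0.258 years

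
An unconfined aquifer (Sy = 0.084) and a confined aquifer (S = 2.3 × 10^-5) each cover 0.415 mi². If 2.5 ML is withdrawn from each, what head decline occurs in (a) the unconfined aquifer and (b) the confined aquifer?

A = 0.415 mi² = 1.075 × 10^6 m²
ΔV = 2.5 ML = 2500 m³
Unconfined: Δh_u = ΔV/(Sy·A) = 2500/(0.084 × 1.075 × 10^6) = 0.02769 m
Confined: Δh_c = ΔV/(S·A) = 2500/(2.3 × 10^-5 × 1.075 × 10^6) = 101.1 m

Δh_u ≈ 0.0277 m; Δh_c ≈ 101 m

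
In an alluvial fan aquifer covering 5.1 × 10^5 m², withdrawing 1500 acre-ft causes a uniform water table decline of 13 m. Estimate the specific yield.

Sy ≈ 0.28

ΔV = 1500 acre-ft = 1.85 × 10^6 m³
Sy = ΔV / (A × Δh) = 1.85 × 10^6 m³ / (5.1 × 10^5 m² × 13 m) = 0.2791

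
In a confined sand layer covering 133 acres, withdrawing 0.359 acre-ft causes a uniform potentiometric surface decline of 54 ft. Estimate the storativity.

A = 133 acres = 5.382 × 10^5 m²
Δh = 54 ft = 16.46 m
ΔV = 0.359 acre-ft = 442.8 m³
S = ΔV / (A × Δh) = 442.8 m³ / (5.382 × 10^5 m² × 16.46 m) = 4.999 × 10^-5

S ≈ 5 × 10^-5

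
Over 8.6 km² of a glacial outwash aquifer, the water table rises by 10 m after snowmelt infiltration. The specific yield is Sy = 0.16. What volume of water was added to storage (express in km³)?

ΔV ≈ 0.0138 km³

A = 8.6 km² = 8.6 × 10^6 m²
ΔV = Sy × A × Δh = 0.16 × 8.6 × 10^6 m² × 10 m = 1.376 × 10^7 m³
ΔV = 1.376 × 10^7 m³ = 0.01376 km³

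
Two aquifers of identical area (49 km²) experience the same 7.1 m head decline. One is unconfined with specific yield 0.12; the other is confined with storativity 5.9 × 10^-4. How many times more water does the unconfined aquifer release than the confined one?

ΔV_u / ΔV_c ≈ 203

A = 49 km² = 4.9 × 10^7 m²
Unconfined: ΔV_u = Sy × A × Δh = 0.12 × 4.9 × 10^7 × 7.1 = 4.175 × 10^7 m³
Confined: ΔV_c = S × A × Δh = 5.9 × 10^-4 × 4.9 × 10^7 × 7.1 = 2.053 × 10^5 m³
Ratio = ΔV_u / ΔV_c = Sy / S = 0.12 / 5.9 × 10^-4 = 203.4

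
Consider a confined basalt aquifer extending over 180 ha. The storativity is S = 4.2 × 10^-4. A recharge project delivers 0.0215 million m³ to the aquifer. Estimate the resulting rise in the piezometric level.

Δh ≈ 28.4 m

A = 180 ha = 1.8 × 10^6 m²
ΔV = 0.0215 million m³ = 21500 m³
Δh = ΔV / (S × A) = 21500 m³ / (4.2 × 10^-4 × 1.8 × 10^6 m²) = 28.44 m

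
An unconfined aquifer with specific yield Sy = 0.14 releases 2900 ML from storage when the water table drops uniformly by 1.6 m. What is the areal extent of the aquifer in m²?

ΔV = 2900 ML = 2.9 × 10^6 m³
A = ΔV / (Sy × Δh) = 2.9 × 10^6 / (0.14 × 1.6) = 1.295 × 10^7 m²

A ≈ 1.29 × 10^7 m²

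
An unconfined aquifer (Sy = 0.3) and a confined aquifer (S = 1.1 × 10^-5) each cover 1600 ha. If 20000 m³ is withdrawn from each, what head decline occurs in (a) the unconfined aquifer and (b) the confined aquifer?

Δh_u ≈ 0.00417 m; Δh_c ≈ 114 m

A = 1600 ha = 1.6 × 10^7 m²
Unconfined: Δh_u = ΔV/(Sy·A) = 20000/(0.3 × 1.6 × 10^7) = 0.004167 m
Confined: Δh_c = ΔV/(S·A) = 20000/(1.1 × 10^-5 × 1.6 × 10^7) = 113.6 m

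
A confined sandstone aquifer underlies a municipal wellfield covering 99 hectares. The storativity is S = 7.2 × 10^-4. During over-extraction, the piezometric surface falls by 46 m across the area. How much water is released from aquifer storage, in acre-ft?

A = 99 hectares = 9.9 × 10^5 m²
ΔV = S × A × Δh = 7.2 × 10^-4 × 9.9 × 10^5 m² × 46 m = 32790 m³
ΔV = 32790 m³ = 26.58 acre-ft

ΔV ≈ 26.6 acre-ft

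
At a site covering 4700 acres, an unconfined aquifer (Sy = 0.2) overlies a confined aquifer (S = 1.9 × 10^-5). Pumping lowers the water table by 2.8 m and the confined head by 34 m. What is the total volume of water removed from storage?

ΔV ≈ 1.07 × 10^7 m³

A = 4700 acres = 1.902 × 10^7 m²
Unconfined: ΔV_u = Sy × A × Δh_u = 0.2 × 1.902 × 10^7 × 2.8 = 1.065 × 10^7 m³
Confined: ΔV_c = S × A × Δh_c = 1.9 × 10^-5 × 1.902 × 10^7 × 34 = 12290 m³
Total ΔV = 1.065 × 10^7 + 12290 = 1.066 × 10^7 m³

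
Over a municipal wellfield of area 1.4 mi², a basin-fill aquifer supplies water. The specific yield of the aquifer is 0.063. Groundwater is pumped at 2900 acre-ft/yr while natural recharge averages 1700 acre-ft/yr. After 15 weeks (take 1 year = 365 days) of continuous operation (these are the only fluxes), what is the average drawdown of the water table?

Δh ≈ 1.86 m

A = 1.4 mi² = 3.626 × 10^6 m²
Net abstraction = 2900 − 1700 = 1200 acre-ft/yr
Q_net = 1200 acre-ft/yr = 4055 m³/d
t = 15 weeks = 105 d
ΔV = Q × t = 4055 m³/d × 105 d = 4.258 × 10^5 m³
Δh = ΔV / (Sy × A) = 4.258 × 10^5 / (0.063 × 3.626 × 10^6) = 1.864 m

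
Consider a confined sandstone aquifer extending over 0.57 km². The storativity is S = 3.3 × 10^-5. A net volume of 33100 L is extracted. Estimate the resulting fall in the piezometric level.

A = 0.57 km² = 5.7 × 10^5 m²
ΔV = 33100 L = 33.1 m³
Δh = ΔV / (S × A) = 33.1 m³ / (3.3 × 10^-5 × 5.7 × 10^5 m²) = 1.76 m

Δh ≈ 1.76 m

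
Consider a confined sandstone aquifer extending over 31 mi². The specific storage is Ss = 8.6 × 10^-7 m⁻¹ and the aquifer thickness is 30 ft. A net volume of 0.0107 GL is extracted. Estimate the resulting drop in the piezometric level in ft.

Δh ≈ 55.6 ft

b = 30 ft = 9.144 m
S = Ss × b = 8.6 × 10^-7 m⁻¹ × 9.144 m = 7.864 × 10^-6
A = 31 mi² = 8.029 × 10^7 m²
ΔV = 0.0107 GL = 10700 m³
Δh = ΔV / (S × A) = 10700 m³ / (7.864 × 10^-6 × 8.029 × 10^7 m²) = 16.95 m
Δh = 16.95 m = 55.6 ft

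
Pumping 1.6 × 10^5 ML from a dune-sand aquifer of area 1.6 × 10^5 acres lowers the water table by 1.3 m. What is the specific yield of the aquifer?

Sy ≈ 0.19

A = 1.6 × 10^5 acres = 6.475 × 10^8 m²
ΔV = 1.6 × 10^5 ML = 1.6 × 10^8 m³
Sy = ΔV / (A × Δh) = 1.6 × 10^8 m³ / (6.475 × 10^8 m² × 1.3 m) = 0.1901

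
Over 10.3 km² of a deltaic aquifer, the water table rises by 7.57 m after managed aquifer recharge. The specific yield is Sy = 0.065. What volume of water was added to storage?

A = 10.3 km² = 1.03 × 10^7 m²
ΔV = Sy × A × Δh = 0.065 × 1.03 × 10^7 m² × 7.57 m = 5.068 × 10^6 m³

ΔV ≈ 5.07 × 10^6 m³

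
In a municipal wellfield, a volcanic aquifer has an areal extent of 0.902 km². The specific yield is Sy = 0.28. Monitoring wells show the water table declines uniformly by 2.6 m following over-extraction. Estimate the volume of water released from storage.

ΔV ≈ 6.57 × 10^5 m³

A = 0.902 km² = 9.02 × 10^5 m²
ΔV = Sy × A × Δh = 0.28 × 9.02 × 10^5 m² × 2.6 m = 6.567 × 10^5 m³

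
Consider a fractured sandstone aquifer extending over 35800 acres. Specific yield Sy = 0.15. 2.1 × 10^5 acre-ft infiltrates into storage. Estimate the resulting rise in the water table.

Δh ≈ 11.9 m

A = 35800 acres = 1.449 × 10^8 m²
ΔV = 2.1 × 10^5 acre-ft = 2.59 × 10^8 m³
Δh = ΔV / (Sy × A) = 2.59 × 10^8 m³ / (0.15 × 1.449 × 10^8 m²) = 11.92 m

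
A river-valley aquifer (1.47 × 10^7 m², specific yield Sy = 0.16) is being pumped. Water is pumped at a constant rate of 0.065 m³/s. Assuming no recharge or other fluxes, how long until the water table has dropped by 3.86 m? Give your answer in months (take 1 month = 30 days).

t ≈ 53.9 months

ΔV = Sy × A × Δh = 0.16 × 1.47 × 10^7 × 3.86 = 9.079 × 10^6 m³
Q = 0.065 m³/s = 5616 m³/d
t = ΔV / Q = 9.079 × 10^6 m³ / 5616 m³/d = 1617 d
t = 1617 d ≈ 53.89 months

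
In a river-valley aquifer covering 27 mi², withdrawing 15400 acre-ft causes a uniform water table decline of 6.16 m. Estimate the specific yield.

Sy ≈ 0.044

A = 27 mi² = 6.993 × 10^7 m²
ΔV = 15400 acre-ft = 1.9 × 10^7 m³
Sy = ΔV / (A × Δh) = 1.9 × 10^7 m³ / (6.993 × 10^7 m² × 6.16 m) = 0.0441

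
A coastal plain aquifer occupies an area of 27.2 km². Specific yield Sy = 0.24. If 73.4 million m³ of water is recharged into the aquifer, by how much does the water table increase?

A = 27.2 km² = 2.72 × 10^7 m²
ΔV = 73.4 million m³ = 7.34 × 10^7 m³
Δh = ΔV / (Sy × A) = 7.34 × 10^7 m³ / (0.24 × 2.72 × 10^7 m²) = 11.24 m

Δh ≈ 11.2 m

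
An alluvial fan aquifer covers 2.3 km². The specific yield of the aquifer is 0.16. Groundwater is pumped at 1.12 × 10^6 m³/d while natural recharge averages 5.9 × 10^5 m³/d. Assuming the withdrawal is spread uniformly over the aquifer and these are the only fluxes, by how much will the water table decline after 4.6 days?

A = 2.3 km² = 2.3 × 10^6 m²
Net abstraction = 1.12 × 10^6 − 5.9 × 10^5 = 5.3 × 10^5 m³/d
ΔV = Q × t = 5.3 × 10^5 m³/d × 4.6 d = 2.438 × 10^6 m³
Δh = ΔV / (Sy × A) = 2.438 × 10^6 / (0.16 × 2.3 × 10^6) = 6.625 m

Δh ≈ 6.62 m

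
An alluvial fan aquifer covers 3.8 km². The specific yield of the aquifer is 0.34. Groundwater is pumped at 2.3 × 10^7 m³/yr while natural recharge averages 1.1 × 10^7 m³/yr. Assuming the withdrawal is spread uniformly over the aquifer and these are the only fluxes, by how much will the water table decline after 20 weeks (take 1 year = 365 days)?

A = 3.8 km² = 3.8 × 10^6 m²
Net abstraction = 2.3 × 10^7 − 1.1 × 10^7 = 1.2 × 10^7 m³/yr
Q_net = 1.2 × 10^7 m³/yr = 32880 m³/d
t = 20 weeks = 140 d
ΔV = Q × t = 32880 m³/d × 140 d = 4.603 × 10^6 m³
Δh = ΔV / (Sy × A) = 4.603 × 10^6 / (0.34 × 3.8 × 10^6) = 3.562 m

Δh ≈ 3.56 m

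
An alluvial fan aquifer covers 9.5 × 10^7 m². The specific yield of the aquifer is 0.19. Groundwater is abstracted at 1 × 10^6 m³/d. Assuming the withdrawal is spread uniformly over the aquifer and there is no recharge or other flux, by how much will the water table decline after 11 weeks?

Δh ≈ 4.27 m

t = 11 weeks = 77 d
ΔV = Q × t = 1 × 10^6 m³/d × 77 d = 7.7 × 10^7 m³
Δh = ΔV / (Sy × A) = 7.7 × 10^7 / (0.19 × 9.5 × 10^7) = 4.266 m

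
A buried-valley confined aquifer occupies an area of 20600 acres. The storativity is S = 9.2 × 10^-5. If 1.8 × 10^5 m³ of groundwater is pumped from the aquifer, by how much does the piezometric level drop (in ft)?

A = 20600 acres = 8.337 × 10^7 m²
Δh = ΔV / (S × A) = 1.8 × 10^5 m³ / (9.2 × 10^-5 × 8.337 × 10^7 m²) = 23.47 m
Δh = 23.47 m = 77 ft

Δh ≈ 77 ft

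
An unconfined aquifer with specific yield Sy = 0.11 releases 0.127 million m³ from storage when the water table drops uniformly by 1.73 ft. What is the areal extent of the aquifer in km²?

Δh = 1.73 ft = 0.5273 m
ΔV = 0.127 million m³ = 1.27 × 10^5 m³
A = ΔV / (Sy × Δh) = 1.27 × 10^5 / (0.11 × 0.5273) = 2.19 × 10^6 m²
A = 2.19 × 10^6 m² = 2.19 km²

A ≈ 2.19 km²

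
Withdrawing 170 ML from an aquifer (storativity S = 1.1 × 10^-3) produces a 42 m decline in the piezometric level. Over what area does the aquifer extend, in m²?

A ≈ 3.68 × 10^6 m²

ΔV = 170 ML = 1.7 × 10^5 m³
A = ΔV / (S × Δh) = 1.7 × 10^5 / (0.0011 × 42) = 3.68 × 10^6 m²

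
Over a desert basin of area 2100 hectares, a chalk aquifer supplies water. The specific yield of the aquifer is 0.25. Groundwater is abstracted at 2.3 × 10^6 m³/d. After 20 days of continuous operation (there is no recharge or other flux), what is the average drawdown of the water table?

Δh ≈ 8.76 m

A = 2100 hectares = 2.1 × 10^7 m²
ΔV = Q × t = 2.3 × 10^6 m³/d × 20 d = 4.6 × 10^7 m³
Δh = ΔV / (Sy × A) = 4.6 × 10^7 / (0.25 × 2.1 × 10^7) = 8.762 m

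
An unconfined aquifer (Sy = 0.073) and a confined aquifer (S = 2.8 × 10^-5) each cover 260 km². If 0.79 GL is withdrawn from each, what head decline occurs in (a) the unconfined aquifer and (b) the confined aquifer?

Δh_u ≈ 0.0416 m; Δh_c ≈ 109 m

A = 260 km² = 2.6 × 10^8 m²
ΔV = 0.79 GL = 7.9 × 10^5 m³
Unconfined: Δh_u = ΔV/(Sy·A) = 7.9 × 10^5/(0.073 × 2.6 × 10^8) = 0.04162 m
Confined: Δh_c = ΔV/(S·A) = 7.9 × 10^5/(2.8 × 10^-5 × 2.6 × 10^8) = 108.5 m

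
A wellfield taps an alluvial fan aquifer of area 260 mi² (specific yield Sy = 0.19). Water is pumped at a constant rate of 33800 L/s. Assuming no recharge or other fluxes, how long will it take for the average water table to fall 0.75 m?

t ≈ 32.9 days

A = 260 mi² = 6.734 × 10^8 m²
ΔV = Sy × A × Δh = 0.19 × 6.734 × 10^8 × 0.75 = 9.596 × 10^7 m³
Q = 33800 L/s = 2.92 × 10^6 m³/d
t = ΔV / Q = 9.596 × 10^7 m³ / 2.92 × 10^6 m³/d = 32.86 d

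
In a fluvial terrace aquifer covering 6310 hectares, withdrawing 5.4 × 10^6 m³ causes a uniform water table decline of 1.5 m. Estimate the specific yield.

A = 6310 hectares = 6.31 × 10^7 m²
Sy = ΔV / (A × Δh) = 5.4 × 10^6 m³ / (6.31 × 10^7 m² × 1.5 m) = 0.05705

Sy ≈ 0.057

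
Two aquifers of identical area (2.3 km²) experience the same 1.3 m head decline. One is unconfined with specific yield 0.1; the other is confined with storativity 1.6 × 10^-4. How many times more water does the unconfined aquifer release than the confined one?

ΔV_u / ΔV_c ≈ 625

A = 2.3 km² = 2.3 × 10^6 m²
Unconfined: ΔV_u = Sy × A × Δh = 0.1 × 2.3 × 10^6 × 1.3 = 2.99 × 10^5 m³
Confined: ΔV_c = S × A × Δh = 1.6 × 10^-4 × 2.3 × 10^6 × 1.3 = 478.4 m³
Ratio = ΔV_u / ΔV_c = Sy / S = 0.1 / 1.6 × 10^-4 = 625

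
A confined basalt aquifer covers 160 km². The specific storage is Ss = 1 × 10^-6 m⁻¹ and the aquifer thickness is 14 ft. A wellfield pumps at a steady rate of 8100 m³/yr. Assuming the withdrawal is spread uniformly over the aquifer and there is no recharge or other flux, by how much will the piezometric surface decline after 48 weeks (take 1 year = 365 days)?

b = 14 ft = 4.267 m
S = Ss × b = 1 × 10^-6 m⁻¹ × 4.267 m = 4.267 × 10^-6
A = 160 km² = 1.6 × 10^8 m²
Q = 8100 m³/yr = 22.19 m³/d
t = 48 weeks = 336 d
ΔV = Q × t = 22.19 m³/d × 336 d = 7456 m³
Δh = ΔV / (S × A) = 7456 / (4.267 × 10^-6 × 1.6 × 10^8) = 10.92 m

Δh ≈ 10.9 m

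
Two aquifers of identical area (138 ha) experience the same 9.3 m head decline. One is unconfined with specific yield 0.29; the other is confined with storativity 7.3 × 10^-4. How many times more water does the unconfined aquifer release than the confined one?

A = 138 ha = 1.38 × 10^6 m²
Unconfined: ΔV_u = Sy × A × Δh = 0.29 × 1.38 × 10^6 × 9.3 = 3.722 × 10^6 m³
Confined: ΔV_c = S × A × Δh = 7.3 × 10^-4 × 1.38 × 10^6 × 9.3 = 9369 m³
Ratio = ΔV_u / ΔV_c = Sy / S = 0.29 / 7.3 × 10^-4 = 397.3

ΔV_u / ΔV_c ≈ 397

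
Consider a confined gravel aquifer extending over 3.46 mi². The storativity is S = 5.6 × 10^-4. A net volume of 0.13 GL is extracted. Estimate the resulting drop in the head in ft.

Δh ≈ 85 ft

A = 3.46 mi² = 8.961 × 10^6 m²
ΔV = 0.13 GL = 1.3 × 10^5 m³
Δh = ΔV / (S × A) = 1.3 × 10^5 m³ / (5.6 × 10^-4 × 8.961 × 10^6 m²) = 25.9 m
Δh = 25.9 m = 84.99 ft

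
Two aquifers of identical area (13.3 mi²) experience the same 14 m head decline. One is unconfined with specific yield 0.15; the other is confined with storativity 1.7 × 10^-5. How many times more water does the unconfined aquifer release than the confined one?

ΔV_u / ΔV_c ≈ 8820

A = 13.3 mi² = 3.445 × 10^7 m²
Unconfined: ΔV_u = Sy × A × Δh = 0.15 × 3.445 × 10^7 × 14 = 7.234 × 10^7 m³
Confined: ΔV_c = S × A × Δh = 1.7 × 10^-5 × 3.445 × 10^7 × 14 = 8198 m³
Ratio = ΔV_u / ΔV_c = Sy / S = 0.15 / 1.7 × 10^-5 = 8824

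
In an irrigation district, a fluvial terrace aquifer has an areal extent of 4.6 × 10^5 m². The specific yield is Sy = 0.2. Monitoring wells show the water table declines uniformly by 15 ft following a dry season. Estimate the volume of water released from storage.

Δh = 15 ft = 4.572 m
ΔV = Sy × A × Δh = 0.2 × 4.6 × 10^5 m² × 4.572 m = 4.206 × 10^5 m³

ΔV ≈ 4.21 × 10^5 m³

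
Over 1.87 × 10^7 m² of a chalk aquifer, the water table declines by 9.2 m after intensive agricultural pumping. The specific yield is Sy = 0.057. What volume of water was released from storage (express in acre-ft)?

ΔV = Sy × A × Δh = 0.057 × 1.87 × 10^7 m² × 9.2 m = 9.806 × 10^6 m³
ΔV = 9.806 × 10^6 m³ = 7950 acre-ft

ΔV ≈ 7950 acre-ft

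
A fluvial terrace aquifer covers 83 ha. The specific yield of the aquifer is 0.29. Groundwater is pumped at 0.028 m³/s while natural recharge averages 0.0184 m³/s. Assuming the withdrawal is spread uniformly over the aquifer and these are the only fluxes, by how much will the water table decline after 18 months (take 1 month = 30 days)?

Δh ≈ 1.86 m

A = 83 ha = 8.3 × 10^5 m²
Net abstraction = 0.028 − 0.0184 = 0.0096 m³/s
Q_net = 0.0096 m³/s = 829.4 m³/d
t = 18 months = 540 d
ΔV = Q × t = 829.4 m³/d × 540 d = 4.479 × 10^5 m³
Δh = ΔV / (Sy × A) = 4.479 × 10^5 / (0.29 × 8.3 × 10^5) = 1.861 m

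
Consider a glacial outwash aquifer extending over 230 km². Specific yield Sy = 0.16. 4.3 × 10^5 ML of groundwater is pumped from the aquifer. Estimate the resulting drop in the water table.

A = 230 km² = 2.3 × 10^8 m²
ΔV = 4.3 × 10^5 ML = 4.3 × 10^8 m³
Δh = ΔV / (Sy × A) = 4.3 × 10^8 m³ / (0.16 × 2.3 × 10^8 m²) = 11.68 m

Δh ≈ 11.7 m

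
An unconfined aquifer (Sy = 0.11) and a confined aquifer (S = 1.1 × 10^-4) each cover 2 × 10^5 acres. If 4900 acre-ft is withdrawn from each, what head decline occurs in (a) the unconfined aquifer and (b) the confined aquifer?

Δh_u ≈ 0.0679 m; Δh_c ≈ 67.9 m

A = 2 × 10^5 acres = 8.094 × 10^8 m²
ΔV = 4900 acre-ft = 6.044 × 10^6 m³
Unconfined: Δh_u = ΔV/(Sy·A) = 6.044 × 10^6/(0.11 × 8.094 × 10^8) = 0.06789 m
Confined: Δh_c = ΔV/(S·A) = 6.044 × 10^6/(1.1 × 10^-4 × 8.094 × 10^8) = 67.89 m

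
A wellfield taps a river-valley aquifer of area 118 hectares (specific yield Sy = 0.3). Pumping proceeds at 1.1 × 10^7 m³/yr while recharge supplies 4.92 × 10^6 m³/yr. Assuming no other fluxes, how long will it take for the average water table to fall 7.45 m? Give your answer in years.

A = 118 hectares = 1.18 × 10^6 m²
ΔV = Sy × A × Δh = 0.3 × 1.18 × 10^6 × 7.45 = 2.637 × 10^6 m³
Net withdrawal = 1.1 × 10^7 − 4.92 × 10^6 = 6.08 × 10^6 m³/yr = 16660 m³/d
t = ΔV / Q = 2.637 × 10^6 m³ / 16660 m³/d = 158.3 d
t = 158.3 d ≈ 0.4338 years

t ≈ 0.434 years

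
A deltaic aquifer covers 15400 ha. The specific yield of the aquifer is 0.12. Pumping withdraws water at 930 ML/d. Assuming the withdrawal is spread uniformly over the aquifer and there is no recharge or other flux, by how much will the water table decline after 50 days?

Δh ≈ 2.52 m

A = 15400 ha = 1.54 × 10^8 m²
Q = 930 ML/d = 9.3 × 10^5 m³/d
ΔV = Q × t = 9.3 × 10^5 m³/d × 50 d = 4.65 × 10^7 m³
Δh = ΔV / (Sy × A) = 4.65 × 10^7 / (0.12 × 1.54 × 10^8) = 2.516 m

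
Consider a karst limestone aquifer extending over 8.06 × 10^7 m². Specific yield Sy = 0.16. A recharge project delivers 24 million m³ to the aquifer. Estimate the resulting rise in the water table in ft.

ΔV = 24 million m³ = 2.4 × 10^7 m³
Δh = ΔV / (Sy × A) = 2.4 × 10^7 m³ / (0.16 × 8.06 × 10^7 m²) = 1.861 m
Δh = 1.861 m = 6.106 ft

Δh ≈ 6.11 ft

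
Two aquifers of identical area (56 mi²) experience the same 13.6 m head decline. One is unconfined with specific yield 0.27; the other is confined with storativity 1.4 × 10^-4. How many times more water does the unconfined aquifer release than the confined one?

A = 56 mi² = 1.45 × 10^8 m²
Unconfined: ΔV_u = Sy × A × Δh = 0.27 × 1.45 × 10^8 × 13.6 = 5.326 × 10^8 m³
Confined: ΔV_c = S × A × Δh = 1.4 × 10^-4 × 1.45 × 10^8 × 13.6 = 2.762 × 10^5 m³
Ratio = ΔV_u / ΔV_c = Sy / S = 0.27 / 1.4 × 10^-4 = 1929

ΔV_u / ΔV_c ≈ 1930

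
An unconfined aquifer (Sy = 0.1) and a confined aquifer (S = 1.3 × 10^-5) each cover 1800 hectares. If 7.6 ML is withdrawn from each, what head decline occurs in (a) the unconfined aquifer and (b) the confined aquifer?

A = 1800 hectares = 1.8 × 10^7 m²
ΔV = 7.6 ML = 7600 m³
Unconfined: Δh_u = ΔV/(Sy·A) = 7600/(0.1 × 1.8 × 10^7) = 0.004222 m
Confined: Δh_c = ΔV/(S·A) = 7600/(1.3 × 10^-5 × 1.8 × 10^7) = 32.48 m

Δh_u ≈ 0.00422 m; Δh_c ≈ 32.5 m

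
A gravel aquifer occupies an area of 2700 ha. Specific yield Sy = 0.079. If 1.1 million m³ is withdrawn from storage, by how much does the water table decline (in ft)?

Δh ≈ 1.69 ft

A = 2700 ha = 2.7 × 10^7 m²
ΔV = 1.1 million m³ = 1.1 × 10^6 m³
Δh = ΔV / (Sy × A) = 1.1 × 10^6 m³ / (0.079 × 2.7 × 10^7 m²) = 0.5157 m
Δh = 0.5157 m = 1.692 ft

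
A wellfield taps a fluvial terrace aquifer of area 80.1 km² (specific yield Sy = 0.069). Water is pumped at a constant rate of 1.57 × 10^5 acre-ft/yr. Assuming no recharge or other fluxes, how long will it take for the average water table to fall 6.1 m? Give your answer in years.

A = 80.1 km² = 8.01 × 10^7 m²
ΔV = Sy × A × Δh = 0.069 × 8.01 × 10^7 × 6.1 = 3.371 × 10^7 m³
Q = 1.57 × 10^5 acre-ft/yr = 5.306 × 10^5 m³/d
t = ΔV / Q = 3.371 × 10^7 m³ / 5.306 × 10^5 m³/d = 63.54 d
t = 63.54 d ≈ 0.1741 years

t ≈ 0.174 years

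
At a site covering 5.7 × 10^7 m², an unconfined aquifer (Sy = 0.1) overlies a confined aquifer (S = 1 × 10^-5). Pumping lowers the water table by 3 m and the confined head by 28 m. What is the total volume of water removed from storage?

ΔV ≈ 1.71 × 10^7 m³

Unconfined: ΔV_u = Sy × A × Δh_u = 0.1 × 5.7 × 10^7 × 3 = 1.71 × 10^7 m³
Confined: ΔV_c = S × A × Δh_c = 1 × 10^-5 × 5.7 × 10^7 × 28 = 15960 m³
Total ΔV = 1.71 × 10^7 + 15960 = 1.712 × 10^7 m³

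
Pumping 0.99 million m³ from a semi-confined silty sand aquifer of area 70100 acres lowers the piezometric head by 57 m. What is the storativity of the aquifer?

A = 70100 acres = 2.837 × 10^8 m²
ΔV = 0.99 million m³ = 9.9 × 10^5 m³
S = ΔV / (A × Δh) = 9.9 × 10^5 m³ / (2.837 × 10^8 m² × 57 m) = 6.122 × 10^-5

S ≈ 6.1 × 10^-5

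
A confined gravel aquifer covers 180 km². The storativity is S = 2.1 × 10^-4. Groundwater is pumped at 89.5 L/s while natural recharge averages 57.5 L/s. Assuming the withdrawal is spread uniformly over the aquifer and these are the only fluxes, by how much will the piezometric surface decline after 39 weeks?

Δh ≈ 20 m

A = 180 km² = 1.8 × 10^8 m²
Net abstraction = 89.5 − 57.5 = 32 L/s
Q_net = 32 L/s = 2765 m³/d
t = 39 weeks = 273 d
ΔV = Q × t = 2765 m³/d × 273 d = 7.548 × 10^5 m³
Δh = ΔV / (S × A) = 7.548 × 10^5 / (2.1 × 10^-4 × 1.8 × 10^8) = 19.97 m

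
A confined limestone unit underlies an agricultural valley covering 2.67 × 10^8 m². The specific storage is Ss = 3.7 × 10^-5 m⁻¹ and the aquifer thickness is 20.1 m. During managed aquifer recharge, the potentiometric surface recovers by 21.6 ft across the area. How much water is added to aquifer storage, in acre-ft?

S = Ss × b = 3.7 × 10^-5 m⁻¹ × 20.1 m = 7.437 × 10^-4
Δh = 21.6 ft = 6.584 m
ΔV = S × A × Δh = 7.437 × 10^-4 × 2.67 × 10^8 m² × 6.584 m = 1.307 × 10^6 m³
ΔV = 1.307 × 10^6 m³ = 1060 acre-ft

ΔV ≈ 1060 acre-ft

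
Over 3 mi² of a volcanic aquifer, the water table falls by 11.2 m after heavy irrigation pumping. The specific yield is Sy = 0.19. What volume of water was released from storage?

ΔV ≈ 1.65 × 10^7 m³

A = 3 mi² = 7.77 × 10^6 m²
ΔV = Sy × A × Δh = 0.19 × 7.77 × 10^6 m² × 11.2 m = 1.653 × 10^7 m³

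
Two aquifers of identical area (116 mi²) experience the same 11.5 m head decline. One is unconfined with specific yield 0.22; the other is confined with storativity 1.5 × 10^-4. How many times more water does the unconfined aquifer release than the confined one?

A = 116 mi² = 3.004 × 10^8 m²
Unconfined: ΔV_u = Sy × A × Δh = 0.22 × 3.004 × 10^8 × 11.5 = 7.601 × 10^8 m³
Confined: ΔV_c = S × A × Δh = 1.5 × 10^-4 × 3.004 × 10^8 × 11.5 = 5.183 × 10^5 m³
Ratio = ΔV_u / ΔV_c = Sy / S = 0.22 / 1.5 × 10^-4 = 1467

ΔV_u / ΔV_c ≈ 1470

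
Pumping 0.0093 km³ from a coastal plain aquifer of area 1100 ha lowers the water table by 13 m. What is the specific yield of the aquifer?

A = 1100 ha = 1.1 × 10^7 m²
ΔV = 0.0093 km³ = 9.3 × 10^6 m³
Sy = ΔV / (A × Δh) = 9.3 × 10^6 m³ / (1.1 × 10^7 m² × 13 m) = 0.06503

Sy ≈ 0.065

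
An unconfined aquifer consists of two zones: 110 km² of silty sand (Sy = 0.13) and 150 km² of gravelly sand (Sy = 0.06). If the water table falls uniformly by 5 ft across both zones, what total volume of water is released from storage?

ΔV ≈ 3.55 × 10^7 m³

A₁ = 110 km² = 1.1 × 10^8 m²; A₂ = 150 km² = 1.5 × 10^8 m²
Δh = 5 ft = 1.524 m
ΔV₁ = 0.13 × 1.1 × 10^8 × 1.524 = 2.179 × 10^7 m³
ΔV₂ = 0.06 × 1.5 × 10^8 × 1.524 = 1.372 × 10^7 m³
ΔV = ΔV₁ + ΔV₂ = 3.551 × 10^7 m³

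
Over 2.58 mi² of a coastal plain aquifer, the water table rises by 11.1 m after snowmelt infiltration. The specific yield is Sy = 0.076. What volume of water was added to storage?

A = 2.58 mi² = 6.682 × 10^6 m²
ΔV = Sy × A × Δh = 0.076 × 6.682 × 10^6 m² × 11.1 m = 5.637 × 10^6 m³

ΔV ≈ 5.64 × 10^6 m³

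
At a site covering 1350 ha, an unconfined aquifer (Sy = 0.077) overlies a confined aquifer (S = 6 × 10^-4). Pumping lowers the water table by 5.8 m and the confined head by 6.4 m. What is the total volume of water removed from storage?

A = 1350 ha = 1.35 × 10^7 m²
Unconfined: ΔV_u = Sy × A × Δh_u = 0.077 × 1.35 × 10^7 × 5.8 = 6.029 × 10^6 m³
Confined: ΔV_c = S × A × Δh_c = 6 × 10^-4 × 1.35 × 10^7 × 6.4 = 51840 m³
Total ΔV = 6.029 × 10^6 + 51840 = 6.081 × 10^6 m³

ΔV ≈ 6.08 × 10^6 m³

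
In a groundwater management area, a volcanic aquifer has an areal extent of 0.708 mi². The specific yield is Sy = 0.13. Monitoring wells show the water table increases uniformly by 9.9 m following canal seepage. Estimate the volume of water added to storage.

A = 0.708 mi² = 1.834 × 10^6 m²
ΔV = Sy × A × Δh = 0.13 × 1.834 × 10^6 m² × 9.9 m = 2.36 × 10^6 m³

ΔV ≈ 2.36 × 10^6 m³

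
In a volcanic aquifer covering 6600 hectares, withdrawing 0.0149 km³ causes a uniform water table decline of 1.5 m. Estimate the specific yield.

A = 6600 hectares = 6.6 × 10^7 m²
ΔV = 0.0149 km³ = 1.49 × 10^7 m³
Sy = ΔV / (A × Δh) = 1.49 × 10^7 m³ / (6.6 × 10^7 m² × 1.5 m) = 0.1505

Sy ≈ 0.15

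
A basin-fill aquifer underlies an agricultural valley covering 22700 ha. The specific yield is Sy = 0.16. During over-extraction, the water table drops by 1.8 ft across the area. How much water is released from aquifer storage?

A = 22700 ha = 2.27 × 10^8 m²
Δh = 1.8 ft = 0.5486 m
ΔV = Sy × A × Δh = 0.16 × 2.27 × 10^8 m² × 0.5486 m = 1.993 × 10^7 m³

ΔV ≈ 1.99 × 10^7 m³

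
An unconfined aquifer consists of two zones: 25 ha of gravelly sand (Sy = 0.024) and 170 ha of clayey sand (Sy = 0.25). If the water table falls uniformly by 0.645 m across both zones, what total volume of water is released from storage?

A₁ = 25 ha = 2.5 × 10^5 m²; A₂ = 170 ha = 1.7 × 10^6 m²
ΔV₁ = 0.024 × 2.5 × 10^5 × 0.645 = 3870 m³
ΔV₂ = 0.25 × 1.7 × 10^6 × 0.645 = 2.741 × 10^5 m³
ΔV = ΔV₁ + ΔV₂ = 2.78 × 10^5 m³

ΔV ≈ 2.78 × 10^5 m³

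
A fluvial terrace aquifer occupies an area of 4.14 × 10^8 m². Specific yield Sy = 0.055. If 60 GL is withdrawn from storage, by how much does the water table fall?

Δh ≈ 2.64 m

ΔV = 60 GL = 6 × 10^7 m³
Δh = ΔV / (Sy × A) = 6 × 10^7 m³ / (0.055 × 4.14 × 10^8 m²) = 2.635 m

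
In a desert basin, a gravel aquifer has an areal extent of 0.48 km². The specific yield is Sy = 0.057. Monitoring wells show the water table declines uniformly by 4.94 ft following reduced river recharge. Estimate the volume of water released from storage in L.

A = 0.48 km² = 4.8 × 10^5 m²
Δh = 4.94 ft = 1.506 m
ΔV = Sy × A × Δh = 0.057 × 4.8 × 10^5 m² × 1.506 m = 41200 m³
ΔV = 41200 m³ = 4.12 × 10^7 L

ΔV ≈ 4.12 × 10^7 L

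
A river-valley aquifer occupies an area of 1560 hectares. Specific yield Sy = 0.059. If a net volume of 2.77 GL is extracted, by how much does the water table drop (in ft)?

Δh ≈ 9.87 ft

A = 1560 hectares = 1.56 × 10^7 m²
ΔV = 2.77 GL = 2.77 × 10^6 m³
Δh = ΔV / (Sy × A) = 2.77 × 10^6 m³ / (0.059 × 1.56 × 10^7 m²) = 3.01 m
Δh = 3.01 m = 9.874 ft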